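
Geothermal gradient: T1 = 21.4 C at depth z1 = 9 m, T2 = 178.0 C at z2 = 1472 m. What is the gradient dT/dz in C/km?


dT = 178.0 - 21.4 = 156.6 C
dz = 1472 - 9 = 1463 m
gradient = dT/dz * 1000 = 156.6/1463 * 1000 = 107.0403 C/km

107.0403


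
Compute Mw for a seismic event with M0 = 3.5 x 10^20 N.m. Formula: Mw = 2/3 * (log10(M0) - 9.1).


log10(M0) = log10(3.5 x 10^20) = 20.5441
Mw = 2/3 * (20.5441 - 9.1)
= 2/3 * 11.4441
= 7.63

7.63


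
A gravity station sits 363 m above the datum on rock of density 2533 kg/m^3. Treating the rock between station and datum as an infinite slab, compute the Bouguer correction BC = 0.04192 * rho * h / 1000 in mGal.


BC = 0.04192 * rho * h / 1000
= 0.04192 * 2533 * 363 / 1000
= 38.5446 mGal

38.5446


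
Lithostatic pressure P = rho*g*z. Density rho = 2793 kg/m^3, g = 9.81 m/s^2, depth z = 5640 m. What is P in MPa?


P = rho * g * z / 1e6
= 2793 * 9.81 * 5640 / 1e6
= 154532221.2 / 1e6
= 154.5322 MPa

154.5322


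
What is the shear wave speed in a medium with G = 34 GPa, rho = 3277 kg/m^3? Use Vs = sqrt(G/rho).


Convert G to Pa: G = 34e9 Pa
Compute G/rho = 34e9 / 3277 = 10375343.3018
Vs = sqrt(10375343.3018) = 3221.08 m/s

3221.08


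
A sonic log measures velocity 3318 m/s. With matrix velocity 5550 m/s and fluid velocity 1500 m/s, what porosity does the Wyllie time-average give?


1/V - 1/Vm = 1/3318 - 1/5550 = 0.00012121
1/Vf - 1/Vm = 1/1500 - 1/5550 = 0.00048649
phi = 0.00012121 / 0.00048649 = 0.2491

0.2491


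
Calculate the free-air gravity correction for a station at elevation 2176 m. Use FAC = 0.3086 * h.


FAC = 0.3086 * h
= 0.3086 * 2176
= 671.5136 mGal

671.5136


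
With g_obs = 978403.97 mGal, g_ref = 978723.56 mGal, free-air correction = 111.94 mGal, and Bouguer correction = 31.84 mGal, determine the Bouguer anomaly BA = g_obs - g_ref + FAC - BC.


BA = g_obs - g_ref + FAC - BC
= 978403.97 - 978723.56 + 111.94 - 31.84
= -239.49 mGal

-239.49


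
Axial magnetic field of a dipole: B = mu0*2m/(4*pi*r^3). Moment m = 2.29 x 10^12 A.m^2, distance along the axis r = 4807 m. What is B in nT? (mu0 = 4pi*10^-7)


m = 2.29 x 10^12 = 2290000000000 A.m^2
2m = 4580000000000 A.m^2
r^3 = 4807^3 = 111076545943
B = (4pi*10^-7) * 4580000000000 / (4*pi * 111076545943) * 1e9
= 5755397.741377 / 1395829042882.63 * 1e9
= 4123.2827 nT

4123.2827


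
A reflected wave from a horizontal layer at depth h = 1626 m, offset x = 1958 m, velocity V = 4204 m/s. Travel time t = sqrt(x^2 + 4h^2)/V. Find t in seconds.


x^2 + 4h^2 = 1958^2 + 4*1626^2 = 3833764 + 10575504 = 14409268
sqrt(14409268) = 3795.9542
t = 3795.9542 / 4204 = 0.9029 s

0.9029


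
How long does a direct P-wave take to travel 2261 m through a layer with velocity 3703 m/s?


t = x / V
= 2261 / 3703
= 0.6106 s

0.6106


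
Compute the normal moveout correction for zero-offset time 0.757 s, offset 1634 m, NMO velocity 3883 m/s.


x/Vnmo = 1634/3883 = 0.420809
(x/Vnmo)^2 = 0.17708
t0^2 = 0.573049
sqrt(0.573049 + 0.17708) = 0.8661
dt = 0.8661 - 0.757 = 0.1091

0.1091


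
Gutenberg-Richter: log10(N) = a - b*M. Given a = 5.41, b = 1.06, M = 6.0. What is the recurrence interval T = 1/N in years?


log10(N) = 5.41 - 1.06*6.0 = -0.95
N = 10^-0.95 = 0.112202
T = 1/N = 1/0.112202 = 8.9125 years

8.9125


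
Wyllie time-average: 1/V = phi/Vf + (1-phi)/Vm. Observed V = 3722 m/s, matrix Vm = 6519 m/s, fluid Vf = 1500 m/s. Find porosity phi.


1/V - 1/Vm = 1/3722 - 1/6519 = 0.00011527
1/Vf - 1/Vm = 1/1500 - 1/6519 = 0.00051327
phi = 0.00011527 / 0.00051327 = 0.2246

0.2246


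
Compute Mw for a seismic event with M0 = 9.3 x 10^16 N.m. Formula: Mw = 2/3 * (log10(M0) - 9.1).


log10(M0) = log10(9.3 x 10^16) = 16.9685
Mw = 2/3 * (16.9685 - 9.1)
= 2/3 * 7.8685
= 5.25

5.25


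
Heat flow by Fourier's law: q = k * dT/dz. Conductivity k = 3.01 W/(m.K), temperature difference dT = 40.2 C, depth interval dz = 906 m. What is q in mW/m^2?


q = k * dT / dz * 1000
= 3.01 * 40.2 / 906 * 1000
= 0.133556 * 1000
= 133.5563 mW/m^2

133.5563


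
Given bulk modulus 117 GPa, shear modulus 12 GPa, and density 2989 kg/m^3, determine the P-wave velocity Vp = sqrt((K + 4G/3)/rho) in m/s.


First compute the effective modulus:
K + 4G/3 = 117e9 + 4*12e9/3 = 133000000000.0 Pa
Then divide by density:
133000000000.0 / 2989 = 44496487.1194 Pa/(kg/m^3)
Take the square root:
Vp = sqrt(44496487.1194) = 6670.57 m/s

6670.57


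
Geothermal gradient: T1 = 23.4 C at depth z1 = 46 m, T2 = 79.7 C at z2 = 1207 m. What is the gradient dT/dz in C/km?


dT = 79.7 - 23.4 = 56.3 C
dz = 1207 - 46 = 1161 m
gradient = dT/dz * 1000 = 56.3/1161 * 1000 = 48.4927 C/km

48.4927


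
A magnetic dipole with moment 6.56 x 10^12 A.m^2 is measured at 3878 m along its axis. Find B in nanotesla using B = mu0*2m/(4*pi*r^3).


m = 6.56 x 10^12 = 6560000000000 A.m^2
2m = 13120000000000 A.m^2
r^3 = 3878^3 = 58320792152
B = (4pi*10^-7) * 13120000000000 / (4*pi * 58320792152) * 1e9
= 16487078.246039 / 732880688705.04 * 1e9
= 22496.2651 nT

22496.2651


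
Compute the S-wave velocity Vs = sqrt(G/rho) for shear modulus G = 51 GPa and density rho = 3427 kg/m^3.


Convert G to Pa: G = 51e9 Pa
Compute G/rho = 51e9 / 3427 = 14881820.8345
Vs = sqrt(14881820.8345) = 3857.7 m/s

3857.7


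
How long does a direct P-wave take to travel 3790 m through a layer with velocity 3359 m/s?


t = x / V
= 3790 / 3359
= 1.1283 s

1.1283


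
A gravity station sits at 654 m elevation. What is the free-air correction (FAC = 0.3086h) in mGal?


FAC = 0.3086 * h
= 0.3086 * 654
= 201.8244 mGal

201.8244


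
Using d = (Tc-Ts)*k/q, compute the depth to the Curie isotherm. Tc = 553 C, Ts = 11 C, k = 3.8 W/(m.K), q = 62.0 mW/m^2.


T_Curie - T_surf = 553 - 11 = 542 C
Convert q to W/m^2: 62.0 mW/m^2 = 0.062 W/m^2
d = 542 * 3.8 / 0.062 = 33219.35 m

33219.35


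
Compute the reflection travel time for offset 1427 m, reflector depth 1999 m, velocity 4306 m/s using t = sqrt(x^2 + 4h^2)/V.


x^2 + 4h^2 = 1427^2 + 4*1999^2 = 2036329 + 15984004 = 18020333
sqrt(18020333) = 4245.0363
t = 4245.0363 / 4306 = 0.9858 s

0.9858


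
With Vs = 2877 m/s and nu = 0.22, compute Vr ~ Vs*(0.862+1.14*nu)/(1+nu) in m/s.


Numerator factor = 0.862 + 1.14*0.22 = 1.1128
Denominator = 1 + 0.22 = 1.22
Vr = 2877 * 1.1128 / 1.22 = 2624.2 m/s

2624.2


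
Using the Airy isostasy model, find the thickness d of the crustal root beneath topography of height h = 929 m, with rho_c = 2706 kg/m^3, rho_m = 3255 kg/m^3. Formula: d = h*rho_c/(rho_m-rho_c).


rho_m - rho_c = 3255 - 2706 = 549
d = 929 * 2706 / 549
= 2513874 / 549
= 4579.01 m

4579.01


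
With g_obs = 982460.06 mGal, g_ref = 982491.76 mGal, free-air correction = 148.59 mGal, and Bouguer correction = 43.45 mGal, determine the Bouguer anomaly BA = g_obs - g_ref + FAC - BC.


BA = g_obs - g_ref + FAC - BC
= 982460.06 - 982491.76 + 148.59 - 43.45
= 73.44 mGal

73.44


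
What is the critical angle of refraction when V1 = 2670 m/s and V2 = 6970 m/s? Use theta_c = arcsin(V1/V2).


V1/V2 = 2670/6970 = 0.38307
theta_c = arcsin(0.38307) = 22.524 degrees

22.524


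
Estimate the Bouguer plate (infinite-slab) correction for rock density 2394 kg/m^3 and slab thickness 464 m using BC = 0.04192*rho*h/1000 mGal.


BC = 0.04192 * rho * h / 1000
= 0.04192 * 2394 * 464 / 1000
= 46.5654 mGal

46.5654


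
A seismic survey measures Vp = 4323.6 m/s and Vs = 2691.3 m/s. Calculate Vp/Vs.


Vp/Vs = 4323.6 / 2691.3
= 1.6065

1.6065


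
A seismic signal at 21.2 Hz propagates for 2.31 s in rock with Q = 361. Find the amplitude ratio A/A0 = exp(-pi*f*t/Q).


pi*f*t/Q = pi*21.2*2.31/361 = 0.426177
A/A0 = exp(-0.426177) = 0.653

0.653


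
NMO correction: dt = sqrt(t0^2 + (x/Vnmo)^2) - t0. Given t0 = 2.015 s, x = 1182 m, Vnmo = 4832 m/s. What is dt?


x/Vnmo = 1182/4832 = 0.244619
(x/Vnmo)^2 = 0.059839
t0^2 = 4.060225
sqrt(4.060225 + 0.059839) = 2.029794
dt = 2.029794 - 2.015 = 0.014794

0.014794


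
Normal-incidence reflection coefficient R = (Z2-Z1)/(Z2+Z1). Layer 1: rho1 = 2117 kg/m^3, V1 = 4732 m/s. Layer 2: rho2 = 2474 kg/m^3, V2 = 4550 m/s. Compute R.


Z1 = 2117 * 4732 = 10017644
Z2 = 2474 * 4550 = 11256700
R = (11256700 - 10017644) / (11256700 + 10017644) = 1239056 / 21274344 = 0.0582

0.0582


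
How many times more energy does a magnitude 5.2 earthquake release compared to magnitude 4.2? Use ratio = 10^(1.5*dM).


M2 - M1 = 5.2 - 4.2 = 1.0
1.5 * 1.0 = 1.5
ratio = 10^1.5 = 31.62

31.62


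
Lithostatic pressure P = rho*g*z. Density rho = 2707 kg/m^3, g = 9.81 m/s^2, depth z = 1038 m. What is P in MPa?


P = rho * g * z / 1e6
= 2707 * 9.81 * 1038 / 1e6
= 27564785.46 / 1e6
= 27.5648 MPa

27.5648


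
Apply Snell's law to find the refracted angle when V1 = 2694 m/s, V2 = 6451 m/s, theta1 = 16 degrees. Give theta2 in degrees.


sin(theta1) = sin(16 deg) = 0.275637
sin(theta2) = V2/V1 * sin(theta1) = 6451/2694 * 0.275637 = 0.660036
theta2 = arcsin(0.660036) = 41.3026 degrees

41.3026


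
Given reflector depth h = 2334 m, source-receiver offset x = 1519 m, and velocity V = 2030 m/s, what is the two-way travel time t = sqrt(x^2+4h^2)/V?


x^2 + 4h^2 = 1519^2 + 4*2334^2 = 2307361 + 21790224 = 24097585
sqrt(24097585) = 4908.9291
t = 4908.9291 / 2030 = 2.4182 s

2.4182


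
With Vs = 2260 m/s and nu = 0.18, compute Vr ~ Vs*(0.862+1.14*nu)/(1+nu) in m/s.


Numerator factor = 0.862 + 1.14*0.18 = 1.0672
Denominator = 1 + 0.18 = 1.18
Vr = 2260 * 1.0672 / 1.18 = 2043.96 m/s

2043.96


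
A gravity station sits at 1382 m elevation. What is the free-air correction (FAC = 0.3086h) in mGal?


FAC = 0.3086 * h
= 0.3086 * 1382
= 426.4852 mGal

426.4852


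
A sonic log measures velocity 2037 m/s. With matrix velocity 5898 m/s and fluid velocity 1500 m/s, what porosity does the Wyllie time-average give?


1/V - 1/Vm = 1/2037 - 1/5898 = 0.00032137
1/Vf - 1/Vm = 1/1500 - 1/5898 = 0.00049712
phi = 0.00032137 / 0.00049712 = 0.6465

0.6465


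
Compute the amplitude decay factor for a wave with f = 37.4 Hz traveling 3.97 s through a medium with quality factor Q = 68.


pi*f*t/Q = pi*37.4*3.97/68 = 6.859668
A/A0 = exp(-6.859668) = 0.001049

0.001049


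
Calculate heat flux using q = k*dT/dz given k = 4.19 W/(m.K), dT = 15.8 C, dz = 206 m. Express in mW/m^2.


q = k * dT / dz * 1000
= 4.19 * 15.8 / 206 * 1000
= 0.321369 * 1000
= 321.3689 mW/m^2

321.3689


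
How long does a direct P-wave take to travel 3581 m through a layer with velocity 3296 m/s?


t = x / V
= 3581 / 3296
= 1.0865 s

1.0865


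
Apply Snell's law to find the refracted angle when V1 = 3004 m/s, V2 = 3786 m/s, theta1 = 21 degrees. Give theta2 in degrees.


sin(theta1) = sin(21 deg) = 0.358368
sin(theta2) = V2/V1 * sin(theta1) = 3786/3004 * 0.358368 = 0.451658
theta2 = arcsin(0.451658) = 26.8501 degrees

26.8501


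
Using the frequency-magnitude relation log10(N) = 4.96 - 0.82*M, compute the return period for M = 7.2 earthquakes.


log10(N) = 4.96 - 0.82*7.2 = -0.944
N = 10^-0.944 = 0.113763
T = 1/N = 1/0.113763 = 8.7902 years

8.7902


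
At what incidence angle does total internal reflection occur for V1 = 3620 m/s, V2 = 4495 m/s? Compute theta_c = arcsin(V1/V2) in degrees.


V1/V2 = 3620/4495 = 0.805339
theta_c = arcsin(0.805339) = 53.643 degrees

53.643


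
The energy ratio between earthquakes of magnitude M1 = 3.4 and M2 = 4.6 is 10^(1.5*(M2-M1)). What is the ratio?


M2 - M1 = 4.6 - 3.4 = 1.2
1.5 * 1.2 = 1.8
ratio = 10^1.8 = 63.1

63.1


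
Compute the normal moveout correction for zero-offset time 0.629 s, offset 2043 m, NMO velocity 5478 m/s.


x/Vnmo = 2043/5478 = 0.372946
(x/Vnmo)^2 = 0.139089
t0^2 = 0.395641
sqrt(0.395641 + 0.139089) = 0.731252
dt = 0.731252 - 0.629 = 0.102252

0.102252


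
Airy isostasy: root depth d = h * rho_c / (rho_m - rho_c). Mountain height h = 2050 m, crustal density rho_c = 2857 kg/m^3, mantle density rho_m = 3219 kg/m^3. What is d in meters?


rho_m - rho_c = 3219 - 2857 = 362
d = 2050 * 2857 / 362
= 5856850 / 362
= 16179.14 m

16179.14


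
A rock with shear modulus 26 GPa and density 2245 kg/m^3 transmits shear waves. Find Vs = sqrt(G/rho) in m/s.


Convert G to Pa: G = 26e9 Pa
Compute G/rho = 26e9 / 2245 = 11581291.7595
Vs = sqrt(11581291.7595) = 3403.13 m/s

3403.13


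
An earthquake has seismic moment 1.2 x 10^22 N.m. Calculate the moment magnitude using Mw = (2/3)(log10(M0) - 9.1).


log10(M0) = log10(1.2 x 10^22) = 22.0792
Mw = 2/3 * (22.0792 - 9.1)
= 2/3 * 12.9792
= 8.65

8.65


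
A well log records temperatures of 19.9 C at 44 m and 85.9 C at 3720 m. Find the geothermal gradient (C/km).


dT = 85.9 - 19.9 = 66.0 C
dz = 3720 - 44 = 3676 m
gradient = dT/dz * 1000 = 66.0/3676 * 1000 = 17.9543 C/km

17.9543


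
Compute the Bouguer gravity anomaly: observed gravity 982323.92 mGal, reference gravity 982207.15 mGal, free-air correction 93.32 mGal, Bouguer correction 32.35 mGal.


BA = g_obs - g_ref + FAC - BC
= 982323.92 - 982207.15 + 93.32 - 32.35
= 177.74 mGal

177.74


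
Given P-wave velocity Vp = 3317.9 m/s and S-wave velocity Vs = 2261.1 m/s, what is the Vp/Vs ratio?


Vp/Vs = 3317.9 / 2261.1
= 1.4674

1.4674


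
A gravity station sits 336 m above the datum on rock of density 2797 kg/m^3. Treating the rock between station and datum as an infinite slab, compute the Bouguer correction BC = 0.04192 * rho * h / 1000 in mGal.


BC = 0.04192 * rho * h / 1000
= 0.04192 * 2797 * 336 / 1000
= 39.3961 mGal

39.3961


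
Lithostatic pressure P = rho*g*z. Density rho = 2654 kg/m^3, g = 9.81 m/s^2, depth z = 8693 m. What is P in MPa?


P = rho * g * z / 1e6
= 2654 * 9.81 * 8693 / 1e6
= 226328687.82 / 1e6
= 226.3287 MPa

226.3287


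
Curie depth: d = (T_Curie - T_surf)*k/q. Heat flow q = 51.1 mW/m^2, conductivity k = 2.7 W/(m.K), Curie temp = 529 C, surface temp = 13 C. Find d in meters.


T_Curie - T_surf = 529 - 13 = 516 C
Convert q to W/m^2: 51.1 mW/m^2 = 0.0511 W/m^2
d = 516 * 2.7 / 0.0511 = 27264.19 m

27264.19


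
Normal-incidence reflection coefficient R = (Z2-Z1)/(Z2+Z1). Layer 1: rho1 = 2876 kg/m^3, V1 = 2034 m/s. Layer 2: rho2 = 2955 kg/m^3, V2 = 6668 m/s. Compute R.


Z1 = 2876 * 2034 = 5849784
Z2 = 2955 * 6668 = 19703940
R = (19703940 - 5849784) / (19703940 + 5849784) = 13854156 / 25553724 = 0.5422

0.5422


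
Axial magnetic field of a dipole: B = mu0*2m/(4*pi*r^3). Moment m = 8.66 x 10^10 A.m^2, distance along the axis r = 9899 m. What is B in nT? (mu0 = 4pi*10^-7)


m = 8.66 x 10^10 = 86600000000 A.m^2
2m = 173200000000 A.m^2
r^3 = 9899^3 = 970004999699
B = (4pi*10^-7) * 173200000000 / (4*pi * 970004999699) * 1e9
= 217649.539041 / 12189442323998.99 * 1e9
= 17.8556 nT

17.8556


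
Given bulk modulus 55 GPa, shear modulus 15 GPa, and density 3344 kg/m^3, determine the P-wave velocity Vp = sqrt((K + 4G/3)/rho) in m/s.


First compute the effective modulus:
K + 4G/3 = 55e9 + 4*15e9/3 = 75000000000.0 Pa
Then divide by density:
75000000000.0 / 3344 = 22428229.6651 Pa/(kg/m^3)
Take the square root:
Vp = sqrt(22428229.6651) = 4735.85 m/s

4735.85


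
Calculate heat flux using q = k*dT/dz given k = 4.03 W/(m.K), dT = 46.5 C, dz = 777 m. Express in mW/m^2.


q = k * dT / dz * 1000
= 4.03 * 46.5 / 777 * 1000
= 0.241178 * 1000
= 241.1776 mW/m^2

241.1776


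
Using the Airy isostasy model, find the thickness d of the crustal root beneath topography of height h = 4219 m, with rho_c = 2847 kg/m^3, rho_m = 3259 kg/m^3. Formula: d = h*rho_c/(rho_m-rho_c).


rho_m - rho_c = 3259 - 2847 = 412
d = 4219 * 2847 / 412
= 12011493 / 412
= 29154.11 m

29154.11


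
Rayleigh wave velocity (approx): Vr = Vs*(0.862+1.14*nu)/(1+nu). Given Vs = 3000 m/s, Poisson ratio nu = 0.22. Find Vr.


Numerator factor = 0.862 + 1.14*0.22 = 1.1128
Denominator = 1 + 0.22 = 1.22
Vr = 3000 * 1.1128 / 1.22 = 2736.39 m/s

2736.39


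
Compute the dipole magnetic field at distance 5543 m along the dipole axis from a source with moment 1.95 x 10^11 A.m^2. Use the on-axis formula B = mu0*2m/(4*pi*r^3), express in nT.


m = 1.95 x 10^11 = 195000000000 A.m^2
2m = 390000000000 A.m^2
r^3 = 5543^3 = 170307838007
B = (4pi*10^-7) * 390000000000 / (4*pi * 170307838007) * 1e9
= 490088.45396 / 2140151410926.21 * 1e9
= 228.9971 nT

228.9971


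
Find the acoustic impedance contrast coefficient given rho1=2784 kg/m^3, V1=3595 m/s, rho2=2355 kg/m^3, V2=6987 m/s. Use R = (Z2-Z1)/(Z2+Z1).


Z1 = 2784 * 3595 = 10008480
Z2 = 2355 * 6987 = 16454385
R = (16454385 - 10008480) / (16454385 + 10008480) = 6445905 / 26462865 = 0.2436

0.2436


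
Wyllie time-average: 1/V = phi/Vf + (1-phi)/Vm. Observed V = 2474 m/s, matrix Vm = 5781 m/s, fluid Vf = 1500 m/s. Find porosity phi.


1/V - 1/Vm = 1/2474 - 1/5781 = 0.00023122
1/Vf - 1/Vm = 1/1500 - 1/5781 = 0.00049369
phi = 0.00023122 / 0.00049369 = 0.4684

0.4684


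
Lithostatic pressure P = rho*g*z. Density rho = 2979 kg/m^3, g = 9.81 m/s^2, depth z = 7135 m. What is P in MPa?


P = rho * g * z / 1e6
= 2979 * 9.81 * 7135 / 1e6
= 208513168.65 / 1e6
= 208.5132 MPa

208.5132


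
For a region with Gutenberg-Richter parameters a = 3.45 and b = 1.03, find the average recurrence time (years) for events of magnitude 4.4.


log10(N) = 3.45 - 1.03*4.4 = -1.082
N = 10^-1.082 = 0.082794
T = 1/N = 1/0.082794 = 12.0781 years

12.0781


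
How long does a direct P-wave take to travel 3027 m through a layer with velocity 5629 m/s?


t = x / V
= 3027 / 5629
= 0.5378 s

0.5378


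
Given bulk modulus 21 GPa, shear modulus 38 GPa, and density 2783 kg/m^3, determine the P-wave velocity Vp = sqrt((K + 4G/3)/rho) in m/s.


First compute the effective modulus:
K + 4G/3 = 21e9 + 4*38e9/3 = 71666666666.67 Pa
Then divide by density:
71666666666.67 / 2783 = 25751587.0164 Pa/(kg/m^3)
Take the square root:
Vp = sqrt(25751587.0164) = 5074.6 m/s

5074.6


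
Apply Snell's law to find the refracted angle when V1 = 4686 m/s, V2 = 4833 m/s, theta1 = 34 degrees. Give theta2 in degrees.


sin(theta1) = sin(34 deg) = 0.559193
sin(theta2) = V2/V1 * sin(theta1) = 4833/4686 * 0.559193 = 0.576735
theta2 = arcsin(0.576735) = 35.2212 degrees

35.2212


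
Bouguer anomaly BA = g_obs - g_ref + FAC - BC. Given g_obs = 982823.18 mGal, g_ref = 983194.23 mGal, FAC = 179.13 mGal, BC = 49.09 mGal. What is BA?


BA = g_obs - g_ref + FAC - BC
= 982823.18 - 983194.23 + 179.13 - 49.09
= -241.01 mGal

-241.01


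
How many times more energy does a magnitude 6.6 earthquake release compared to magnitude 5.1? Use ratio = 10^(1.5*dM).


M2 - M1 = 6.6 - 5.1 = 1.5
1.5 * 1.5 = 2.25
ratio = 10^2.25 = 177.83

177.83


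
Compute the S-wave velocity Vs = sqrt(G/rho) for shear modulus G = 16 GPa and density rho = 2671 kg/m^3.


Convert G to Pa: G = 16e9 Pa
Compute G/rho = 16e9 / 2671 = 5990265.818
Vs = sqrt(5990265.818) = 2447.5 m/s

2447.5


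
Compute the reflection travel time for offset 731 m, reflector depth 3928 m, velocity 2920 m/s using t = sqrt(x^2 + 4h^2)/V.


x^2 + 4h^2 = 731^2 + 4*3928^2 = 534361 + 61716736 = 62251097
sqrt(62251097) = 7889.9364
t = 7889.9364 / 2920 = 2.702 s

2.702


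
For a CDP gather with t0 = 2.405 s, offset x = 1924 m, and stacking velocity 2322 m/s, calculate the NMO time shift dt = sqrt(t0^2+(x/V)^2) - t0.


x/Vnmo = 1924/2322 = 0.828596
(x/Vnmo)^2 = 0.686571
t0^2 = 5.784025
sqrt(5.784025 + 0.686571) = 2.543737
dt = 2.543737 - 2.405 = 0.138737

0.138737


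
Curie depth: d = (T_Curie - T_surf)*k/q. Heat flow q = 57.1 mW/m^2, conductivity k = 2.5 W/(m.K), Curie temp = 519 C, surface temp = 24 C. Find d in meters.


T_Curie - T_surf = 519 - 24 = 495 C
Convert q to W/m^2: 57.1 mW/m^2 = 0.0571 W/m^2
d = 495 * 2.5 / 0.0571 = 21672.5 m

21672.5


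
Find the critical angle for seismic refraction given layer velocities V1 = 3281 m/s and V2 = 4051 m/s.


V1/V2 = 3281/4051 = 0.809923
theta_c = arcsin(0.809923) = 54.0885 degrees

54.0885


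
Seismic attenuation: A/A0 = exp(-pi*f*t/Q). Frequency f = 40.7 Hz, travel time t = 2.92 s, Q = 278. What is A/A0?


pi*f*t/Q = pi*40.7*2.92/278 = 1.34302
A/A0 = exp(-1.34302) = 0.261056

0.261056


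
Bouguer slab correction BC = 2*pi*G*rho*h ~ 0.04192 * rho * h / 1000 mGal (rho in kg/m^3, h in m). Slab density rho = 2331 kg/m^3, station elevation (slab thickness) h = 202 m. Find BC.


BC = 0.04192 * rho * h / 1000
= 0.04192 * 2331 * 202 / 1000
= 19.7385 mGal

19.7385


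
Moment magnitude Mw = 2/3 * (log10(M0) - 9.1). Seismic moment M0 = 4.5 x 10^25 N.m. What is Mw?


log10(M0) = log10(4.5 x 10^25) = 25.6532
Mw = 2/3 * (25.6532 - 9.1)
= 2/3 * 16.5532
= 11.04

11.04


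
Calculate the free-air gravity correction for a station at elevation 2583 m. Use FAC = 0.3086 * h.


FAC = 0.3086 * h
= 0.3086 * 2583
= 797.1138 mGal

797.1138


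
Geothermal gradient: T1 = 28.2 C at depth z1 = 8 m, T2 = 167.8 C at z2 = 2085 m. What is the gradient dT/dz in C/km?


dT = 167.8 - 28.2 = 139.6 C
dz = 2085 - 8 = 2077 m
gradient = dT/dz * 1000 = 139.6/2077 * 1000 = 67.2123 C/km

67.2123


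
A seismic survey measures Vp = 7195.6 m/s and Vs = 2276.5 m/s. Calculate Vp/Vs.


Vp/Vs = 7195.6 / 2276.5
= 3.1608

3.1608


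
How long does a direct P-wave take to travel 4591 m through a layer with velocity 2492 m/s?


t = x / V
= 4591 / 2492
= 1.8423 s

1.8423


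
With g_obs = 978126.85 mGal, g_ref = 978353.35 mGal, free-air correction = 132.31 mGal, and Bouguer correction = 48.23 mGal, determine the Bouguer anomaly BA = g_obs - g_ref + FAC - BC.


BA = g_obs - g_ref + FAC - BC
= 978126.85 - 978353.35 + 132.31 - 48.23
= -142.42 mGal

-142.42


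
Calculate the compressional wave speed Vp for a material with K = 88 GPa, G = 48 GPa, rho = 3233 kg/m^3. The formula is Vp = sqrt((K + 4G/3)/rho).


First compute the effective modulus:
K + 4G/3 = 88e9 + 4*48e9/3 = 152000000000.0 Pa
Then divide by density:
152000000000.0 / 3233 = 47015156.2017 Pa/(kg/m^3)
Take the square root:
Vp = sqrt(47015156.2017) = 6856.76 m/s

6856.76


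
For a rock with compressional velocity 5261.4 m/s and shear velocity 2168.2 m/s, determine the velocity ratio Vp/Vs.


Vp/Vs = 5261.4 / 2168.2
= 2.4266

2.4266


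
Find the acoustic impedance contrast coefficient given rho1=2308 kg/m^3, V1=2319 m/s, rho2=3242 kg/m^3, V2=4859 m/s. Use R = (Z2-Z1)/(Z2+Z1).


Z1 = 2308 * 2319 = 5352252
Z2 = 3242 * 4859 = 15752878
R = (15752878 - 5352252) / (15752878 + 5352252) = 10400626 / 21105130 = 0.4928

0.4928


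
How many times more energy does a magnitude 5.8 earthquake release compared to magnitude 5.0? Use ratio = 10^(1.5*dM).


M2 - M1 = 5.8 - 5.0 = 0.8
1.5 * 0.8 = 1.2
ratio = 10^1.2 = 15.85

15.85


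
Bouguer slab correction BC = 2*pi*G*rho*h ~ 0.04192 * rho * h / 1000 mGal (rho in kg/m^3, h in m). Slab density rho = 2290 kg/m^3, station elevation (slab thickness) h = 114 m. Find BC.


BC = 0.04192 * rho * h / 1000
= 0.04192 * 2290 * 114 / 1000
= 10.9436 mGal

10.9436


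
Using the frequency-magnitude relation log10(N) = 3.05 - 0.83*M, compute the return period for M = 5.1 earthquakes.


log10(N) = 3.05 - 0.83*5.1 = -1.183
N = 10^-1.183 = 0.065615
T = 1/N = 1/0.065615 = 15.2405 years

15.2405


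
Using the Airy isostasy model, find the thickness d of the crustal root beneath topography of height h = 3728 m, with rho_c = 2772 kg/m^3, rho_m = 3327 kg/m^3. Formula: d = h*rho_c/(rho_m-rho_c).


rho_m - rho_c = 3327 - 2772 = 555
d = 3728 * 2772 / 555
= 10334016 / 555
= 18619.85 m

18619.85


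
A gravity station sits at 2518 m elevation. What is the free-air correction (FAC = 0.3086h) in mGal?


FAC = 0.3086 * h
= 0.3086 * 2518
= 777.0548 mGal

777.0548


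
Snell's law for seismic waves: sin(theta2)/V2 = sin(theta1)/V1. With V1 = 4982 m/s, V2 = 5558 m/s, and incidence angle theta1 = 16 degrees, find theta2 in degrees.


sin(theta1) = sin(16 deg) = 0.275637
sin(theta2) = V2/V1 * sin(theta1) = 5558/4982 * 0.275637 = 0.307506
theta2 = arcsin(0.307506) = 17.909 degrees

17.909


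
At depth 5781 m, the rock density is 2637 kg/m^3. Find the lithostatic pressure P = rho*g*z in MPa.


P = rho * g * z / 1e6
= 2637 * 9.81 * 5781 / 1e6
= 149548515.57 / 1e6
= 149.5485 MPa

149.5485


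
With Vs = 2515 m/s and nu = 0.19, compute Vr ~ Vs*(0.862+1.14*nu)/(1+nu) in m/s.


Numerator factor = 0.862 + 1.14*0.19 = 1.0786
Denominator = 1 + 0.19 = 1.19
Vr = 2515 * 1.0786 / 1.19 = 2279.56 m/s

2279.56


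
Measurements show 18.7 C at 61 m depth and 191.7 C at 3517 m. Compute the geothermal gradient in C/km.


dT = 191.7 - 18.7 = 173.0 C
dz = 3517 - 61 = 3456 m
gradient = dT/dz * 1000 = 173.0/3456 * 1000 = 50.0579 C/km

50.0579


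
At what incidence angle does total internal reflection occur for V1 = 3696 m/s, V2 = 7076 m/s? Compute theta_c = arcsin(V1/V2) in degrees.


V1/V2 = 3696/7076 = 0.522329
theta_c = arcsin(0.522329) = 31.4886 degrees

31.4886


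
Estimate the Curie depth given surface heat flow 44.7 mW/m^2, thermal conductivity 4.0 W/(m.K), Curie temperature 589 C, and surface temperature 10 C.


T_Curie - T_surf = 589 - 10 = 579 C
Convert q to W/m^2: 44.7 mW/m^2 = 0.0447 W/m^2
d = 579 * 4.0 / 0.0447 = 51812.08 m

51812.08


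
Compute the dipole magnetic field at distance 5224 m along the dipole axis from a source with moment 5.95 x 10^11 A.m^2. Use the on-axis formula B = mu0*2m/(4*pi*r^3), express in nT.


m = 5.95 x 10^11 = 595000000000 A.m^2
2m = 1190000000000 A.m^2
r^3 = 5224^3 = 142563879424
B = (4pi*10^-7) * 1190000000000 / (4*pi * 142563879424) * 1e9
= 1495398.103109 / 1791510545062.8 * 1e9
= 834.7135 nT

834.7135


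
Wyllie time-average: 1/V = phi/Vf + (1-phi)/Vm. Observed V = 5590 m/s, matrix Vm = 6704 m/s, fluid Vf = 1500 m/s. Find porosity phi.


1/V - 1/Vm = 1/5590 - 1/6704 = 2.973e-05
1/Vf - 1/Vm = 1/1500 - 1/6704 = 0.0005175
phi = 2.973e-05 / 0.0005175 = 0.0574

0.0574


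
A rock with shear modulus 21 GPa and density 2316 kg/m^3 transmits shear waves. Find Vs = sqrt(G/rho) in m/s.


Convert G to Pa: G = 21e9 Pa
Compute G/rho = 21e9 / 2316 = 9067357.513
Vs = sqrt(9067357.513) = 3011.21 m/s

3011.21


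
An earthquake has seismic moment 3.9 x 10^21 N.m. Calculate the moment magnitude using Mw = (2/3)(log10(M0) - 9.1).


log10(M0) = log10(3.9 x 10^21) = 21.5911
Mw = 2/3 * (21.5911 - 9.1)
= 2/3 * 12.4911
= 8.33

8.33


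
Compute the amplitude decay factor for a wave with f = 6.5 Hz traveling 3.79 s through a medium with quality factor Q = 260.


pi*f*t/Q = pi*6.5*3.79/260 = 0.297666
A/A0 = exp(-0.297666) = 0.742549

0.742549


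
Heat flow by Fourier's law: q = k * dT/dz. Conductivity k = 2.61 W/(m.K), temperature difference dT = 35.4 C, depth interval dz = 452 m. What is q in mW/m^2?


q = k * dT / dz * 1000
= 2.61 * 35.4 / 452 * 1000
= 0.204412 * 1000
= 204.4115 mW/m^2

204.4115


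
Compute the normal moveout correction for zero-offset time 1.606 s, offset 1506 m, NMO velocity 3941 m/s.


x/Vnmo = 1506/3941 = 0.382137
(x/Vnmo)^2 = 0.146028
t0^2 = 2.579236
sqrt(2.579236 + 0.146028) = 1.650837
dt = 1.650837 - 1.606 = 0.044837

0.044837


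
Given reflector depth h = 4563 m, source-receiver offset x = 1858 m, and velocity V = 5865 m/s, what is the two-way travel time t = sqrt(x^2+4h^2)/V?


x^2 + 4h^2 = 1858^2 + 4*4563^2 = 3452164 + 83283876 = 86736040
sqrt(86736040) = 9313.2186
t = 9313.2186 / 5865 = 1.5879 s

1.5879


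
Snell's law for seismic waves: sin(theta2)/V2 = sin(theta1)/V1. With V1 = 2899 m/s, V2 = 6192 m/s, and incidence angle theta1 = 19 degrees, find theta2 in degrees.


sin(theta1) = sin(19 deg) = 0.325568
sin(theta2) = V2/V1 * sin(theta1) = 6192/2899 * 0.325568 = 0.695384
theta2 = arcsin(0.695384) = 44.0578 degrees

44.0578


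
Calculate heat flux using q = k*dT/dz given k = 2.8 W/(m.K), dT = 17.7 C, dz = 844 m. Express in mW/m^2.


q = k * dT / dz * 1000
= 2.8 * 17.7 / 844 * 1000
= 0.05872 * 1000
= 58.7204 mW/m^2

58.7204


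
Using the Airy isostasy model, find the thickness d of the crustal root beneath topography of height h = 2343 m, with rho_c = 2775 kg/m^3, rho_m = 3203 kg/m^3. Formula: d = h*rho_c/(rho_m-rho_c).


rho_m - rho_c = 3203 - 2775 = 428
d = 2343 * 2775 / 428
= 6501825 / 428
= 15191.18 m

15191.18


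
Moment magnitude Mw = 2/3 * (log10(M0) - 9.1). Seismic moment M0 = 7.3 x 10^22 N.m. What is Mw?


log10(M0) = log10(7.3 x 10^22) = 22.8633
Mw = 2/3 * (22.8633 - 9.1)
= 2/3 * 13.7633
= 9.18

9.18


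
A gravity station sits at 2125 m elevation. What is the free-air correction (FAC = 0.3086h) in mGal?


FAC = 0.3086 * h
= 0.3086 * 2125
= 655.775 mGal

655.775


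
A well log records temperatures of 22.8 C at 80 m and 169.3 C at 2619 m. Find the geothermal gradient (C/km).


dT = 169.3 - 22.8 = 146.5 C
dz = 2619 - 80 = 2539 m
gradient = dT/dz * 1000 = 146.5/2539 * 1000 = 57.6999 C/km

57.6999


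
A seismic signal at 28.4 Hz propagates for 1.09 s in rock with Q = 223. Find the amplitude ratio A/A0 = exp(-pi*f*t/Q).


pi*f*t/Q = pi*28.4*1.09/223 = 0.436104
A/A0 = exp(-0.436104) = 0.646551

0.646551


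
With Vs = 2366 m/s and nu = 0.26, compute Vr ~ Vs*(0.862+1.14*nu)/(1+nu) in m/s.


Numerator factor = 0.862 + 1.14*0.26 = 1.1584
Denominator = 1 + 0.26 = 1.26
Vr = 2366 * 1.1584 / 1.26 = 2175.22 m/s

2175.22


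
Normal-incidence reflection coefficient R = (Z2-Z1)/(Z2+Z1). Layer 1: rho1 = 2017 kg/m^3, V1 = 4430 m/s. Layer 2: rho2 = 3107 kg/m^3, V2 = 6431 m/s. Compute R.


Z1 = 2017 * 4430 = 8935310
Z2 = 3107 * 6431 = 19981117
R = (19981117 - 8935310) / (19981117 + 8935310) = 11045807 / 28916427 = 0.382

0.382


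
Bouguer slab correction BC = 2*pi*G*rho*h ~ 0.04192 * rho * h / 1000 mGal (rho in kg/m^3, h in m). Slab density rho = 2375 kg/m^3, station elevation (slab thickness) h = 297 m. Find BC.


BC = 0.04192 * rho * h / 1000
= 0.04192 * 2375 * 297 / 1000
= 29.5693 mGal

29.5693


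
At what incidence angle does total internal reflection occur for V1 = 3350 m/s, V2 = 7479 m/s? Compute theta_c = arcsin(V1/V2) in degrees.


V1/V2 = 3350/7479 = 0.447921
theta_c = arcsin(0.447921) = 26.6104 degrees

26.6104


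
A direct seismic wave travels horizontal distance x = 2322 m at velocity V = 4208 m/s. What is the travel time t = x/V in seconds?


t = x / V
= 2322 / 4208
= 0.5518 s

0.5518


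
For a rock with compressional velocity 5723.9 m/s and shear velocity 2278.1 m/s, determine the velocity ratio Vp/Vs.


Vp/Vs = 5723.9 / 2278.1
= 2.5126

2.5126


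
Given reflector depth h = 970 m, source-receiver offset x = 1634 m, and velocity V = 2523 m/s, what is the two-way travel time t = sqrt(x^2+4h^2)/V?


x^2 + 4h^2 = 1634^2 + 4*970^2 = 2669956 + 3763600 = 6433556
sqrt(6433556) = 2536.4455
t = 2536.4455 / 2523 = 1.0053 s

1.0053


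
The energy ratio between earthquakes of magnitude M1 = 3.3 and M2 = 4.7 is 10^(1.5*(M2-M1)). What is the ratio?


M2 - M1 = 4.7 - 3.3 = 1.4
1.5 * 1.4 = 2.1
ratio = 10^2.1 = 125.89

125.89


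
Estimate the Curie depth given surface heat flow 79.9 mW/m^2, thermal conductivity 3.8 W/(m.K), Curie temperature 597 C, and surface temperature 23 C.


T_Curie - T_surf = 597 - 23 = 574 C
Convert q to W/m^2: 79.9 mW/m^2 = 0.0799 W/m^2
d = 574 * 3.8 / 0.0799 = 27299.12 m

27299.12


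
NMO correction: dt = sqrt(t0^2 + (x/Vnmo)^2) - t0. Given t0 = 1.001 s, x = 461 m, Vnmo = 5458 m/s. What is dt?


x/Vnmo = 461/5458 = 0.084463
(x/Vnmo)^2 = 0.007134
t0^2 = 1.002001
sqrt(1.002001 + 0.007134) = 1.004557
dt = 1.004557 - 1.001 = 0.003557

0.003557


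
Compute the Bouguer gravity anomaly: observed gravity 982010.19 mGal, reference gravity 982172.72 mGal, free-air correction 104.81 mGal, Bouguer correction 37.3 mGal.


BA = g_obs - g_ref + FAC - BC
= 982010.19 - 982172.72 + 104.81 - 37.3
= -95.02 mGal

-95.02


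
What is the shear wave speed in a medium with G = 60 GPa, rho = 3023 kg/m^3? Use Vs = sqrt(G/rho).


Convert G to Pa: G = 60e9 Pa
Compute G/rho = 60e9 / 3023 = 19847833.2782
Vs = sqrt(19847833.2782) = 4455.09 m/s

4455.09


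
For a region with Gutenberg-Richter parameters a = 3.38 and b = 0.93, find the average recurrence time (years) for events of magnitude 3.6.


log10(N) = 3.38 - 0.93*3.6 = 0.032
N = 10^0.032 = 1.076465
T = 1/N = 1/1.076465 = 0.929 years

0.929


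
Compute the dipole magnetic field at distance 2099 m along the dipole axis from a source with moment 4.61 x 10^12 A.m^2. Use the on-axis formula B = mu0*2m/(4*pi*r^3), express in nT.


m = 4.61 x 10^12 = 4610000000000 A.m^2
2m = 9220000000000 A.m^2
r^3 = 2099^3 = 9247776299
B = (4pi*10^-7) * 9220000000000 / (4*pi * 9247776299) * 1e9
= 11586193.706439 / 116210984331.92 * 1e9
= 99699.6435 nT

99699.6435


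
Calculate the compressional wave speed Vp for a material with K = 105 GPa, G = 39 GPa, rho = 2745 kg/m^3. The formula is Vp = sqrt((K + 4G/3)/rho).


First compute the effective modulus:
K + 4G/3 = 105e9 + 4*39e9/3 = 157000000000.0 Pa
Then divide by density:
157000000000.0 / 2745 = 57194899.8179 Pa/(kg/m^3)
Take the square root:
Vp = sqrt(57194899.8179) = 7562.73 m/s

7562.73


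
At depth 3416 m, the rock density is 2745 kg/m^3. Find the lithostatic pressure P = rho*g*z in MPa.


P = rho * g * z / 1e6
= 2745 * 9.81 * 3416 / 1e6
= 91987585.2 / 1e6
= 91.9876 MPa

91.9876


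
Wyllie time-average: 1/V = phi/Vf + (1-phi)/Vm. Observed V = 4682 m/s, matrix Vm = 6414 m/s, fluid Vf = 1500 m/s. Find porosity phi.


1/V - 1/Vm = 1/4682 - 1/6414 = 5.767e-05
1/Vf - 1/Vm = 1/1500 - 1/6414 = 0.00051076
phi = 5.767e-05 / 0.00051076 = 0.1129

0.1129


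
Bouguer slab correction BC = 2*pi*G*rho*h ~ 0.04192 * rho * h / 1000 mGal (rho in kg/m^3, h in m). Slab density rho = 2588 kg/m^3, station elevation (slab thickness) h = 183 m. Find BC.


BC = 0.04192 * rho * h / 1000
= 0.04192 * 2588 * 183 / 1000
= 19.8535 mGal

19.8535


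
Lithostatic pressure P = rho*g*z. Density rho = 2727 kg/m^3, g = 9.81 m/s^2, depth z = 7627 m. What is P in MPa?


P = rho * g * z / 1e6
= 2727 * 9.81 * 7627 / 1e6
= 204036512.49 / 1e6
= 204.0365 MPa

204.0365


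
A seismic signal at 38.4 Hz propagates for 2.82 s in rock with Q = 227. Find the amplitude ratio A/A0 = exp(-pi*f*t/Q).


pi*f*t/Q = pi*38.4*2.82/227 = 1.498664
A/A0 = exp(-1.498664) = 0.223428

0.223428


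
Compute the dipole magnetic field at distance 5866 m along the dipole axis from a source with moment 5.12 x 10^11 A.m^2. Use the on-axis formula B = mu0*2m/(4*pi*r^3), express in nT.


m = 5.12 x 10^11 = 512000000000 A.m^2
2m = 1024000000000 A.m^2
r^3 = 5866^3 = 201848801896
B = (4pi*10^-7) * 1024000000000 / (4*pi * 201848801896) * 1e9
= 1286796.35091 / 2536506852689.5 * 1e9
= 507.3104 nT

507.3104


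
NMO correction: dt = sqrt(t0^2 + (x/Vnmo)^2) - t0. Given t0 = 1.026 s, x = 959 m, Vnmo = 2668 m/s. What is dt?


x/Vnmo = 959/2668 = 0.359445
(x/Vnmo)^2 = 0.129201
t0^2 = 1.052676
sqrt(1.052676 + 0.129201) = 1.087142
dt = 1.087142 - 1.026 = 0.061142

0.061142


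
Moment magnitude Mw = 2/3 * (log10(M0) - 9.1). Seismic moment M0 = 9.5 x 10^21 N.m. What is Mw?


log10(M0) = log10(9.5 x 10^21) = 21.9777
Mw = 2/3 * (21.9777 - 9.1)
= 2/3 * 12.8777
= 8.59

8.59


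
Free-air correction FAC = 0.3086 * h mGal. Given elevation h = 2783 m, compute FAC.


FAC = 0.3086 * h
= 0.3086 * 2783
= 858.8338 mGal

858.8338


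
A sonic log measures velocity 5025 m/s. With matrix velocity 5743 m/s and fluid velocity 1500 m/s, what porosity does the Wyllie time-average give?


1/V - 1/Vm = 1/5025 - 1/5743 = 2.488e-05
1/Vf - 1/Vm = 1/1500 - 1/5743 = 0.00049254
phi = 2.488e-05 / 0.00049254 = 0.0505

0.0505


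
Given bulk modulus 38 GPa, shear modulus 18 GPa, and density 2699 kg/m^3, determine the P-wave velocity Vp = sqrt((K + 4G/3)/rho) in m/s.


First compute the effective modulus:
K + 4G/3 = 38e9 + 4*18e9/3 = 62000000000.0 Pa
Then divide by density:
62000000000.0 / 2699 = 22971470.9152 Pa/(kg/m^3)
Take the square root:
Vp = sqrt(22971470.9152) = 4792.86 m/s

4792.86


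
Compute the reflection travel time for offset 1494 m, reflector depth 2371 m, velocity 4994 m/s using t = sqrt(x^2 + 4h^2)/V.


x^2 + 4h^2 = 1494^2 + 4*2371^2 = 2232036 + 22486564 = 24718600
sqrt(24718600) = 4971.7804
t = 4971.7804 / 4994 = 0.9956 s

0.9956


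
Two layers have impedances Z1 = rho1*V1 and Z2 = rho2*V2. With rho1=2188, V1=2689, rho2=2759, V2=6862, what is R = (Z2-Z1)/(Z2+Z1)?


Z1 = 2188 * 2689 = 5883532
Z2 = 2759 * 6862 = 18932258
R = (18932258 - 5883532) / (18932258 + 5883532) = 13048726 / 24815790 = 0.5258

0.5258


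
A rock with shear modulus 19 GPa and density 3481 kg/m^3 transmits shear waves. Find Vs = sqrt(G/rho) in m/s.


Convert G to Pa: G = 19e9 Pa
Compute G/rho = 19e9 / 3481 = 5458201.6662
Vs = sqrt(5458201.6662) = 2336.28 m/s

2336.28


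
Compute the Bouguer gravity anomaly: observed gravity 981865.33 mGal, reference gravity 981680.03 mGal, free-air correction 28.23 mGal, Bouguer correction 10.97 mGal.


BA = g_obs - g_ref + FAC - BC
= 981865.33 - 981680.03 + 28.23 - 10.97
= 202.56 mGal

202.56


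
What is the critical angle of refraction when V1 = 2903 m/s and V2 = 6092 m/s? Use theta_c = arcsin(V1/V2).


V1/V2 = 2903/6092 = 0.476527
theta_c = arcsin(0.476527) = 28.4588 degrees

28.4588


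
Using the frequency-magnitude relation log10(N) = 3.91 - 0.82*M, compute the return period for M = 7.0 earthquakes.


log10(N) = 3.91 - 0.82*7.0 = -1.83
N = 10^-1.83 = 0.014791
T = 1/N = 1/0.014791 = 67.6083 years

67.6083


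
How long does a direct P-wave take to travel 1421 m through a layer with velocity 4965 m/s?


t = x / V
= 1421 / 4965
= 0.2862 s

0.2862


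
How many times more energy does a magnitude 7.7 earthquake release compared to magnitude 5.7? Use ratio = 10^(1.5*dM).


M2 - M1 = 7.7 - 5.7 = 2.0
1.5 * 2.0 = 3.0
ratio = 10^3.0 = 1000.0

1000.0


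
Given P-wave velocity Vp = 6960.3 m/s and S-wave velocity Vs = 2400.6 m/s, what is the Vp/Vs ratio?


Vp/Vs = 6960.3 / 2400.6
= 2.8994

2.8994


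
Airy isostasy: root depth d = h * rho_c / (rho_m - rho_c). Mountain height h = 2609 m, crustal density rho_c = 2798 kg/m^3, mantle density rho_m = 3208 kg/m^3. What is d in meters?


rho_m - rho_c = 3208 - 2798 = 410
d = 2609 * 2798 / 410
= 7299982 / 410
= 17804.83 m

17804.83


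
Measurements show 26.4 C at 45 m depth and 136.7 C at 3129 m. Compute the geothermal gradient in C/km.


dT = 136.7 - 26.4 = 110.3 C
dz = 3129 - 45 = 3084 m
gradient = dT/dz * 1000 = 110.3/3084 * 1000 = 35.7652 C/km

35.7652


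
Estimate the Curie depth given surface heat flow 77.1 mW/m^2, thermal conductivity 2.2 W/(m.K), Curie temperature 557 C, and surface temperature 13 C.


T_Curie - T_surf = 557 - 13 = 544 C
Convert q to W/m^2: 77.1 mW/m^2 = 0.0771 W/m^2
d = 544 * 2.2 / 0.0771 = 15522.7 m

15522.7


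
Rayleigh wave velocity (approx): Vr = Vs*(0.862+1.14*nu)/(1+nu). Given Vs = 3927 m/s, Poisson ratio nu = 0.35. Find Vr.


Numerator factor = 0.862 + 1.14*0.35 = 1.261
Denominator = 1 + 0.35 = 1.35
Vr = 3927 * 1.261 / 1.35 = 3668.11 m/s

3668.11


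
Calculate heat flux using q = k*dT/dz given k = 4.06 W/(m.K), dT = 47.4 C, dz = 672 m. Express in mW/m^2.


q = k * dT / dz * 1000
= 4.06 * 47.4 / 672 * 1000
= 0.286375 * 1000
= 286.375 mW/m^2

286.375


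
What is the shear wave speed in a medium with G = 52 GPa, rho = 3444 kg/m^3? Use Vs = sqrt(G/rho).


Convert G to Pa: G = 52e9 Pa
Compute G/rho = 52e9 / 3444 = 15098722.4158
Vs = sqrt(15098722.4158) = 3885.71 m/s

3885.71


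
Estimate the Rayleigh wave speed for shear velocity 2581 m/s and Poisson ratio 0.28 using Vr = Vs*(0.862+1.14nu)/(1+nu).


Numerator factor = 0.862 + 1.14*0.28 = 1.1812
Denominator = 1 + 0.28 = 1.28
Vr = 2581 * 1.1812 / 1.28 = 2381.78 m/s

2381.78
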